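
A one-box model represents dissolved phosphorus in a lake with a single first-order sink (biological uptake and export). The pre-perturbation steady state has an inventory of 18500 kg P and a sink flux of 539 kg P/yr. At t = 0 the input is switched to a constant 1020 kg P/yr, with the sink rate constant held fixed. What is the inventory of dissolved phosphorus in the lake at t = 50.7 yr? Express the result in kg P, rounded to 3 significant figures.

31200 kg P

Residence time τ = M₀/F₀ = 34.32 yr. The eventual steady state is M_∞ = M₀·(F₁/F₀) = 18500 × 1020/539 = 35009 kg P.
The anomaly ΔM(t) = M(t) − M_∞ decays as ΔM₀·e^(−t/τ) with ΔM₀ = 18500 − 35009 = −16510 kg P.
At t = 50.7 yr, e^(−t/τ) = e^(−1.477) = 0.2283, so ΔM = −3769 kg P and M = 35009 − 3769 = 31240 kg P.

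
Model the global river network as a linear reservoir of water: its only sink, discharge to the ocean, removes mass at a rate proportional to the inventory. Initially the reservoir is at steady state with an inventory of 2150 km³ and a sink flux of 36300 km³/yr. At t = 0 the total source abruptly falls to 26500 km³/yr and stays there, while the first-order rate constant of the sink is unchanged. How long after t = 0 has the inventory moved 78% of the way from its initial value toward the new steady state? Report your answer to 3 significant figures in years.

0.0897 yr

τ = M₀/F₀ = 2150/36300 = 0.05923 yr.
The remaining gap fraction is e^(−t/τ); 78% covered ⇒ e^(−t/τ) = 0.220.
t = −τ ln(0.220) = 0.05923 × 1.514 = 0.08968 yr.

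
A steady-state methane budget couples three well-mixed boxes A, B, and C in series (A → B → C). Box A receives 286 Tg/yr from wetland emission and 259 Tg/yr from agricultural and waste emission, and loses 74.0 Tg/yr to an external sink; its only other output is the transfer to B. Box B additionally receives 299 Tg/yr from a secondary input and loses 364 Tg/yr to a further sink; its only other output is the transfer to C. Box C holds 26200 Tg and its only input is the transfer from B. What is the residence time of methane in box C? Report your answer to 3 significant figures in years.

64.5 yr

Box A: F(A→B) = (286 + 259) − 74.0 = 471.00 Tg/yr.
Box B: F(B→C) = (471.00 + 299) − 364 = 406.00 Tg/yr.
Box C throughput = its input = 406.00 Tg/yr; τ = 26200 / 406.00 = 64.53 yr.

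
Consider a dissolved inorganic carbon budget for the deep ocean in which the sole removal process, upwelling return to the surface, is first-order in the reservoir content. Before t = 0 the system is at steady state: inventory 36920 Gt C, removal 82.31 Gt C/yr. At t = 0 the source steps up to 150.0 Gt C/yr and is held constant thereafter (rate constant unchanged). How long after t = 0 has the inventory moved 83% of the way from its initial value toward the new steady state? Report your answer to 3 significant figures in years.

τ = M₀/F₀ = 36920/82.31 = 448.5 yr.
The remaining gap fraction is e^(−t/τ); 83% covered ⇒ e^(−t/τ) = 0.170.
t = −τ ln(0.170) = 448.5 × 1.772 = 794.8 yr.

795 yr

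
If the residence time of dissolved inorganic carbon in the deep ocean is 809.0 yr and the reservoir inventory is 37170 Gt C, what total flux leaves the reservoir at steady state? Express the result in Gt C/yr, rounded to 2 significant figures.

46 Gt C/yr

F = M / τ = 37170 / 809.0 = 45.95 Gt C/yr.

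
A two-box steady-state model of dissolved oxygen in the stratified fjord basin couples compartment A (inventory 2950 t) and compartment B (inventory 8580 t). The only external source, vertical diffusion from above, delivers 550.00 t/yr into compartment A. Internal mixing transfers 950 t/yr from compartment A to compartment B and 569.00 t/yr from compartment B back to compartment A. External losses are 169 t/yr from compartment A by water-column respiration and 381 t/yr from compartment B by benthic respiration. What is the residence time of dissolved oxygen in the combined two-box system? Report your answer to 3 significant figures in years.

21.0 yr

Residence time in the combined system uses the total inventory and the total *external* removal — internal exchanges between the two boxes cancel.
M_total = 2950 + 8580 = 11530 t.
ΣF_external_out = 169 + 381 = 550.00 t/yr.
τ = M_total / ΣF_ext = 11530 / 550.00 = 20.96 yr.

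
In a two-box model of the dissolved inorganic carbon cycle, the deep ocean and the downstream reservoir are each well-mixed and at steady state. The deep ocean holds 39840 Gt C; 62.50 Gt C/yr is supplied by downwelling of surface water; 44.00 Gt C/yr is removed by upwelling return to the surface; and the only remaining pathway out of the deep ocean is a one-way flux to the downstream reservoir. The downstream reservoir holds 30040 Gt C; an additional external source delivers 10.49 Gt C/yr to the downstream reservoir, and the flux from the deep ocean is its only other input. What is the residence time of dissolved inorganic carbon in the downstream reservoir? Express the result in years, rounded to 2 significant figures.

1000 yr

Balance the deep ocean: ΣF_in = 62.500 Gt C/yr.
Flux to the downstream reservoir = ΣF_in − (44.00) = 18.500 Gt C/yr.
Total input to the downstream reservoir = 18.500 + 10.49 = 28.990 Gt C/yr; at steady state this equals its total output.
τ = M / F = 30040 / 28.990 = 1036 yr.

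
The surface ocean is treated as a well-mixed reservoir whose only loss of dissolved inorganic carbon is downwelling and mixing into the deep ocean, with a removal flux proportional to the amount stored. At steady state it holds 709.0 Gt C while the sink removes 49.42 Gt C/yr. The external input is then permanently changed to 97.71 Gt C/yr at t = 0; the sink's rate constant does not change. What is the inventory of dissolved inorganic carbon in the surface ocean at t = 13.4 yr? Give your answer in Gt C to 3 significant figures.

1130 Gt C

Residence time τ = M₀/F₀ = 14.35 yr. The eventual steady state is M_∞ = M₀·(F₁/F₀) = 709.0 × 97.71/49.42 = 1401.8 Gt C.
The anomaly ΔM(t) = M(t) − M_∞ decays as ΔM₀·e^(−t/τ) with ΔM₀ = 709.0 − 1401.8 = −692.8 Gt C.
At t = 13.4 yr, e^(−t/τ) = e^(−0.9340) = 0.3930, so ΔM = −272.2 Gt C and M = 1401.8 − 272.2 = 1129.5 Gt C.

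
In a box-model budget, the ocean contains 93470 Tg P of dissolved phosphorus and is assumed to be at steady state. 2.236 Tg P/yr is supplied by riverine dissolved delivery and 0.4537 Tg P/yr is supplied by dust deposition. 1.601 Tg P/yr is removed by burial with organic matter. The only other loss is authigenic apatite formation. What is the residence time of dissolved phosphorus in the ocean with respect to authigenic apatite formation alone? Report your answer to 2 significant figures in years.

At steady state ΣF_in = ΣF_out.
ΣF_in = 2.236 + 0.4537 = 2.6897 Tg P/yr.
Authigenic apatite formation flux = ΣF_in − (1.601) = 2.6897 − 1.601 = 1.089 Tg P/yr.
τ = M / F = 93470 / 1.089 = 85850 yr.

86000 yr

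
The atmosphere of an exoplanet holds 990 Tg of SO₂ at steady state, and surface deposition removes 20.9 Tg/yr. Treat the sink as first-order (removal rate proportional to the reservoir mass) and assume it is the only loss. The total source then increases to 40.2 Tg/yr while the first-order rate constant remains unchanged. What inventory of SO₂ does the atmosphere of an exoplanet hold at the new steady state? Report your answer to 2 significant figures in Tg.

1900 Tg

Rate constant k = F/M = 20.9 / 990 = 0.02111 yr⁻¹.
At the new steady state, source = k·M_new ⇒ M_new = 40.2 / 0.02111 = 1904 Tg.
(Equivalently M_new = M × F_new/F_old = 990 × 40.2/20.9.)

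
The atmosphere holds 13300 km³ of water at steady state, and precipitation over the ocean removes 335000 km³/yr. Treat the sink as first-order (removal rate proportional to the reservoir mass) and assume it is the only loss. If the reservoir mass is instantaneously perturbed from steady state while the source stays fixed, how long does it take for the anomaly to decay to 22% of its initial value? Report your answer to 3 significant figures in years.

0.0601 yr

For a linear reservoir the anomaly decays as exp(−t/τ) with τ = M/F = 13300/335000 = 0.03970 yr.
exp(−t/τ) = 0.22 ⇒ t = −τ ln(0.22) = 0.03970 × 1.514 = 0.06011 yr.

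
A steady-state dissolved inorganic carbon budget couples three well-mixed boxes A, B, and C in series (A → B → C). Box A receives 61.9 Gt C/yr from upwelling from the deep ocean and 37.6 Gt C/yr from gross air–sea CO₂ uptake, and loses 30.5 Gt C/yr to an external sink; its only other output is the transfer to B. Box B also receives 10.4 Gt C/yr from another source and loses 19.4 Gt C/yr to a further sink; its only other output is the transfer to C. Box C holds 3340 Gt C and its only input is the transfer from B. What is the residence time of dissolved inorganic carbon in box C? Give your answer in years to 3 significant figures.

55.7 yr

Box A: F(A→B) = (61.9 + 37.6) − 30.5 = 69.000 Gt C/yr.
Box B: F(B→C) = (69.000 + 10.4) − 19.4 = 60.000 Gt C/yr.
Box C throughput = its input = 60.000 Gt C/yr; τ = 3340 / 60.000 = 55.67 yr.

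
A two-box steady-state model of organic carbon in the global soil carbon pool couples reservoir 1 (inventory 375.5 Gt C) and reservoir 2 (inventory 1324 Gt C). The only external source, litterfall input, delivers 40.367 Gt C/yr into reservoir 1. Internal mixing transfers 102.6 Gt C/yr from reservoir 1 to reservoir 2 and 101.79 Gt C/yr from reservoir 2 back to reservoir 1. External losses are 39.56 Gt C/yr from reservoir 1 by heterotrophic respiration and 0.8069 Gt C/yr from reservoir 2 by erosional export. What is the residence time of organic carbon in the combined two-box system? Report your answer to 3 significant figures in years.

Residence time in the combined system uses the total inventory and the total *external* removal — internal exchanges between the two boxes cancel.
M_total = 375.5 + 1324 = 1699.5 Gt C.
ΣF_external_out = 39.56 + 0.8069 = 40.367 Gt C/yr.
τ = M_total / ΣF_ext = 1699.5 / 40.367 = 42.10 yr.

42.1 yr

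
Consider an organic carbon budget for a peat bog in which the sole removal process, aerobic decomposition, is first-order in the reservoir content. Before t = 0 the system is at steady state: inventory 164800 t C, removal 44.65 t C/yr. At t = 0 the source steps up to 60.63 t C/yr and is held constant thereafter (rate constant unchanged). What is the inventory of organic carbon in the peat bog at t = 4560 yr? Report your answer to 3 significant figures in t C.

Residence time τ = M₀/F₀ = 3691 yr. The eventual steady state is M_∞ = M₀·(F₁/F₀) = 164800 × 60.63/44.65 = 223780 t C.
The anomaly ΔM(t) = M(t) − M_∞ decays as ΔM₀·e^(−t/τ) with ΔM₀ = 164800 − 223780 = −58980 t C.
At t = 4560 yr, e^(−t/τ) = e^(−1.235) = 0.2907, so ΔM = −17150 t C and M = 223780 − 17150 = 206640 t C.

207000 t C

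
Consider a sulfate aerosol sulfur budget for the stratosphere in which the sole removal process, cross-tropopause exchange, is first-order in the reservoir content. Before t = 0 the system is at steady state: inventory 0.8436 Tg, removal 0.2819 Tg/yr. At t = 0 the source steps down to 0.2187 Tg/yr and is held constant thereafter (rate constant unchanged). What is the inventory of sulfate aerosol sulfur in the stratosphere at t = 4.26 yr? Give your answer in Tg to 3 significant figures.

The sink rate constant is k = F₀/M₀ = 0.2819/0.8436 = 0.3342 yr⁻¹.
Solving dM/dt = F₁ − kM with M(0) = M₀ gives M(t) = F₁/k + (M₀ − F₁/k)·e^(−kt).
F₁/k = 0.2187/0.3342 = 0.65447 Tg; kt = 0.3342 × 4.26 = 1.424, e^(−kt) = 0.2409.
M(4.26) = 0.65447 + (0.8436 − 0.65447) × 0.2409 = 0.65447 + 0.04555 = 0.70002 Tg.

0.700 Tg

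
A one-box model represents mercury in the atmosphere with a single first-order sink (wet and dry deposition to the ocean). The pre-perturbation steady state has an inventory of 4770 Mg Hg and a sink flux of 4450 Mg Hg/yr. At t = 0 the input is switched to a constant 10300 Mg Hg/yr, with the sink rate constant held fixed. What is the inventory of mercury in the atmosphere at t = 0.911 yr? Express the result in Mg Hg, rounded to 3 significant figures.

8360 Mg Hg

The sink rate constant is k = F₀/M₀ = 4450/4770 = 0.9329 yr⁻¹.
Solving dM/dt = F₁ − kM with M(0) = M₀ gives M(t) = F₁/k + (M₀ − F₁/k)·e^(−kt).
F₁/k = 10300/0.9329 = 11041 Mg Hg; kt = 0.9329 × 0.911 = 0.8499, e^(−kt) = 0.4275.
M(0.911) = 11041 + (4770 − 11041) × 0.4275 = 11041 − 2680 = 8360.2 Mg Hg.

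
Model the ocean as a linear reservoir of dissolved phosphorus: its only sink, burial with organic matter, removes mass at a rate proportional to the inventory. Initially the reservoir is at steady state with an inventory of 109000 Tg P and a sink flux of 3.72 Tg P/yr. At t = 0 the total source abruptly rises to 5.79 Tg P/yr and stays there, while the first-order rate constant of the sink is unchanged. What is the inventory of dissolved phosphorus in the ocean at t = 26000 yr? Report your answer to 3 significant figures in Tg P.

145000 Tg P

Residence time τ = M₀/F₀ = 29300 yr. The eventual steady state is M_∞ = M₀·(F₁/F₀) = 109000 × 5.79/3.72 = 169650 Tg P.
The anomaly ΔM(t) = M(t) − M_∞ decays as ΔM₀·e^(−t/τ) with ΔM₀ = 109000 − 169650 = −60650 Tg P.
At t = 26000 yr, e^(−t/τ) = e^(−0.8873) = 0.4117, so ΔM = −24970 Tg P and M = 169650 − 24970 = 144680 Tg P.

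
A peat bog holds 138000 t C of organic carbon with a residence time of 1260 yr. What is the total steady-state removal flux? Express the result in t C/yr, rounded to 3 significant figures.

110 t C/yr

F = M / τ = 138000 / 1260 = 109.5 t C/yr.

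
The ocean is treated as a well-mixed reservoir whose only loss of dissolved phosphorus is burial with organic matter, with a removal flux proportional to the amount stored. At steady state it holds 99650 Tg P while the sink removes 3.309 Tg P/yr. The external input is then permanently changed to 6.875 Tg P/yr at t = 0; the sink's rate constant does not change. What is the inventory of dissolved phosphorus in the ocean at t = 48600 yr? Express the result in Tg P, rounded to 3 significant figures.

186000 Tg P

τ = M₀/F₀ = 99650/3.309 = 30110 yr; rate constant k = 1/τ.
New steady state M_∞ = F₁/k = F₁·τ = 6.875 × 30110 = 207040 Tg P.
M(t) = M_∞ + (M₀ − M_∞)·e^(−t/τ); t/τ = 48600/30110 = 1.614, so e^(−t/τ) = 0.1991.
M(t) = 207040 − 107400 × 0.1991 = 185660 Tg P.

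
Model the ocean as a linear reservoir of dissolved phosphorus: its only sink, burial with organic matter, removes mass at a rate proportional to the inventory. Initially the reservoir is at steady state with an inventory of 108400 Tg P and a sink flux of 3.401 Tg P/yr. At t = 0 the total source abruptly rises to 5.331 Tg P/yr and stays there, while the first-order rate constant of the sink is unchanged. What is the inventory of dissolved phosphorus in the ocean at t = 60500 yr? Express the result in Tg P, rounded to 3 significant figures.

161000 Tg P

Residence time τ = M₀/F₀ = 31870 yr. The eventual steady state is M_∞ = M₀·(F₁/F₀) = 108400 × 5.331/3.401 = 169910 Tg P.
The anomaly ΔM(t) = M(t) − M_∞ decays as ΔM₀·e^(−t/τ) with ΔM₀ = 108400 − 169910 = −61510 Tg P.
At t = 60500 yr, e^(−t/τ) = e^(−1.898) = 0.1498, so ΔM = −9218 Tg P and M = 169910 − 9218 = 160700 Tg P.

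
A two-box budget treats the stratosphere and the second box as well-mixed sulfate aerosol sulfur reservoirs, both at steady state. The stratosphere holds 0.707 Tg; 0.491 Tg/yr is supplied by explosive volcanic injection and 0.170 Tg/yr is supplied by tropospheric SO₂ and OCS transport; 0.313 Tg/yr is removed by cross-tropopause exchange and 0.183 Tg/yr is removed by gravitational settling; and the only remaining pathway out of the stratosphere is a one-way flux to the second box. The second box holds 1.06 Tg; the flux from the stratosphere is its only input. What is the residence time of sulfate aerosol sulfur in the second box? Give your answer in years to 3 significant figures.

6.42 yr

Balance the stratosphere: ΣF_in = 0.491 + 0.170 = 0.66100 Tg/yr.
Flux to the second box = ΣF_in − (0.313 + 0.183) = 0.16500 Tg/yr.
At steady state the output of the second box equals its input, 0.16500 Tg/yr.
τ = M / F = 1.06 / 0.16500 = 6.424 yr.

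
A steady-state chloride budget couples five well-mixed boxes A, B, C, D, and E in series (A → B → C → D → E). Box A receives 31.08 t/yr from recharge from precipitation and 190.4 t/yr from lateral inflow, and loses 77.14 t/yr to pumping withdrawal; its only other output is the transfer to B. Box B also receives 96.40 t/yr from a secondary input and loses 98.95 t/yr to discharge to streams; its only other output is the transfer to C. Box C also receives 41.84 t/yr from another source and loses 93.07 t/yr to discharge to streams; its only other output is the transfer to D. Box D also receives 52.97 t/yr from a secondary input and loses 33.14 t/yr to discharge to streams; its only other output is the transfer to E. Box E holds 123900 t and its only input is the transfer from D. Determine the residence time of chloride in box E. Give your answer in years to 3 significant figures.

Box A: F(A→B) = (31.08 + 190.4) − 77.14 = 144.34 t/yr.
Box B: F(B→C) = (144.34 + 96.40) − 98.95 = 141.79 t/yr.
Box C: F(C→D) = (141.79 + 41.84) − 93.07 = 90.560 t/yr.
Box D: F(D→E) = (90.560 + 52.97) − 33.14 = 110.39 t/yr.
Box E throughput = its input = 110.39 t/yr; τ = 123900 / 110.39 = 1122 yr.

1120 yr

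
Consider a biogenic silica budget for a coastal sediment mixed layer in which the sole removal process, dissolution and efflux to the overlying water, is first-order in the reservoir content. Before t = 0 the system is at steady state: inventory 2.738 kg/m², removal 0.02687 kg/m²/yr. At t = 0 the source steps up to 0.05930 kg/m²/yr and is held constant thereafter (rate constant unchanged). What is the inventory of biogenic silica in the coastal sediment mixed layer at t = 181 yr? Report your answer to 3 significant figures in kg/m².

5.48 kg/m²

Residence time τ = M₀/F₀ = 101.9 yr. The eventual steady state is M_∞ = M₀·(F₁/F₀) = 2.738 × 0.05930/0.02687 = 6.0426 kg/m².
The anomaly ΔM(t) = M(t) − M_∞ decays as ΔM₀·e^(−t/τ) with ΔM₀ = 2.738 − 6.0426 = −3.305 kg/m².
At t = 181 yr, e^(−t/τ) = e^(−1.776) = 0.1693, so ΔM = −0.5593 kg/m² and M = 6.0426 − 0.5593 = 5.4832 kg/m².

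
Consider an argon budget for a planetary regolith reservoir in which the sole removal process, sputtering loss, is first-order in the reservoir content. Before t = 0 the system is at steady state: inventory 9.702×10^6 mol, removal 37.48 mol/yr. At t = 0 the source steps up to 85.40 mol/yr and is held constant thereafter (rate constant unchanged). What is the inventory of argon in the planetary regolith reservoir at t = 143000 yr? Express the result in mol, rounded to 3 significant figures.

Residence time τ = M₀/F₀ = 258900 yr. The eventual steady state is M_∞ = M₀·(F₁/F₀) = 9.702×10^6 × 85.40/37.48 = 2.2106×10^7 mol.
The anomaly ΔM(t) = M(t) − M_∞ decays as ΔM₀·e^(−t/τ) with ΔM₀ = 9.702×10^6 − 2.2106×10^7 = −1.240×10^7 mol.
At t = 143000 yr, e^(−t/τ) = e^(−0.5524) = 0.5756, so ΔM = −7.139×10^6 mol and M = 2.2106×10^7 − 7.139×10^6 = 1.4967×10^7 mol.

1.50×10^7 mol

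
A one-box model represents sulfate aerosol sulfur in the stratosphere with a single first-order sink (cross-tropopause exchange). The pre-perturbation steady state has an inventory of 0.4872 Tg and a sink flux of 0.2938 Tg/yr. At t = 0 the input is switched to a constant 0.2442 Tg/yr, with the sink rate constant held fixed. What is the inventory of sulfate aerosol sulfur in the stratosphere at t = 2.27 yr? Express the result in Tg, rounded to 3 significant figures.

0.426 Tg

The sink rate constant is k = F₀/M₀ = 0.2938/0.4872 = 0.6030 yr⁻¹.
Solving dM/dt = F₁ − kM with M(0) = M₀ gives M(t) = F₁/k + (M₀ − F₁/k)·e^(−kt).
F₁/k = 0.2442/0.6030 = 0.40495 Tg; kt = 0.6030 × 2.27 = 1.369, e^(−kt) = 0.2544.
M(2.27) = 0.40495 + (0.4872 − 0.40495) × 0.2544 = 0.40495 + 0.02092 = 0.42587 Tg.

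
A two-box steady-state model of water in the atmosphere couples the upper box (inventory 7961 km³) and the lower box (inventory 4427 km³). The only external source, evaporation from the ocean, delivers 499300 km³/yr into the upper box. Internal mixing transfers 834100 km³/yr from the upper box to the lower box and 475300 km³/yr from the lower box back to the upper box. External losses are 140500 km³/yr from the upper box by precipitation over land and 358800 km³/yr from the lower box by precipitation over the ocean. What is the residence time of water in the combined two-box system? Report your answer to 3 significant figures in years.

Residence time in the combined system uses the total inventory and the total *external* removal — internal exchanges between the two boxes cancel.
M_total = 7961 + 4427 = 12388 km³.
ΣF_external_out = 140500 + 358800 = 499300 km³/yr.
τ = M_total / ΣF_ext = 12388 / 499300 = 0.02481 yr.

0.0248 yr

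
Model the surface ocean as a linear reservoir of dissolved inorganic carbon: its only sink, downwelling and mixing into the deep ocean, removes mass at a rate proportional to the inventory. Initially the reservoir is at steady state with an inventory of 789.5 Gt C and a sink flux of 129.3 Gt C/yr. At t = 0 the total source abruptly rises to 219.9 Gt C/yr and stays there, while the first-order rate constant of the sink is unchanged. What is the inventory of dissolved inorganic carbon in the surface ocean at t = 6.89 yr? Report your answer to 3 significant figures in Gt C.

The sink rate constant is k = F₀/M₀ = 129.3/789.5 = 0.1638 yr⁻¹.
Solving dM/dt = F₁ − kM with M(0) = M₀ gives M(t) = F₁/k + (M₀ − F₁/k)·e^(−kt).
F₁/k = 219.9/0.1638 = 1342.7 Gt C; kt = 0.1638 × 6.89 = 1.128, e^(−kt) = 0.3235.
M(6.89) = 1342.7 + (789.5 − 1342.7) × 0.3235 = 1342.7 − 179.0 = 1163.7 Gt C.

1160 Gt C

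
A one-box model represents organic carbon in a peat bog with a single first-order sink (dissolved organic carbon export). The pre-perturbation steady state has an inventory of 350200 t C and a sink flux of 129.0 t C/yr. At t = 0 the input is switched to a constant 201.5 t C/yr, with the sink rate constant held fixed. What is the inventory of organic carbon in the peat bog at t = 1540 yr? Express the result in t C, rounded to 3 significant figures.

435000 t C

τ = M₀/F₀ = 350200/129.0 = 2715 yr; rate constant k = 1/τ.
New steady state M_∞ = F₁/k = F₁·τ = 201.5 × 2715 = 547020 t C.
M(t) = M_∞ + (M₀ − M_∞)·e^(−t/τ); t/τ = 1540/2715 = 0.5673, so e^(−t/τ) = 0.5671.
M(t) = 547020 − 196800 × 0.5671 = 435410 t C.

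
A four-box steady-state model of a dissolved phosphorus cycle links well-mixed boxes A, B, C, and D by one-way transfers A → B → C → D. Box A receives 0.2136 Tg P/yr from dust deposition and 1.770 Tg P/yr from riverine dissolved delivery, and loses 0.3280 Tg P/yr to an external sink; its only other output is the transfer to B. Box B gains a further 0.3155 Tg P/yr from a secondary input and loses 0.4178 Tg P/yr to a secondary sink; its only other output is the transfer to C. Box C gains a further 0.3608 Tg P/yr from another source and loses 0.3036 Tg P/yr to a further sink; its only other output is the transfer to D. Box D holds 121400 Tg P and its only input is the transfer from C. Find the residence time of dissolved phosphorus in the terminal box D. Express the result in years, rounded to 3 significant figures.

75400 yr

Box A: F(A→B) = (0.2136 + 1.770) − 0.3280 = 1.6556 Tg P/yr.
Box B: F(B→C) = (1.6556 + 0.3155) − 0.4178 = 1.5533 Tg P/yr.
Box C: F(C→D) = (1.5533 + 0.3608) − 0.3036 = 1.6105 Tg P/yr.
Box D throughput = its input = 1.6105 Tg P/yr; τ = 121400 / 1.6105 = 75380 yr.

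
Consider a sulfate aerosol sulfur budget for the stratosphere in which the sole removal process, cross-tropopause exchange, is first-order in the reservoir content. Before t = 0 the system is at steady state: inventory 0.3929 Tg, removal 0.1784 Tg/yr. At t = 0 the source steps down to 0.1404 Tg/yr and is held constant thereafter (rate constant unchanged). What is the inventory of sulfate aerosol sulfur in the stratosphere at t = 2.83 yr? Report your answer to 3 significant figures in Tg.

0.332 Tg

The sink rate constant is k = F₀/M₀ = 0.1784/0.3929 = 0.4541 yr⁻¹.
Solving dM/dt = F₁ − kM with M(0) = M₀ gives M(t) = F₁/k + (M₀ − F₁/k)·e^(−kt).
F₁/k = 0.1404/0.4541 = 0.30921 Tg; kt = 0.4541 × 2.83 = 1.285, e^(−kt) = 0.2767.
M(2.83) = 0.30921 + (0.3929 − 0.30921) × 0.2767 = 0.30921 + 0.02315 = 0.33236 Tg.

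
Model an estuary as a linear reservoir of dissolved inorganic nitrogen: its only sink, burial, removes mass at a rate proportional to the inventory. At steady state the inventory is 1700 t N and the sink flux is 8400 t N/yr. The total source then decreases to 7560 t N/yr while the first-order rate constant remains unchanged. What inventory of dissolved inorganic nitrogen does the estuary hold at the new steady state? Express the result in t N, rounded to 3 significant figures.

Rate constant k = F/M = 8400 / 1700 = 4.941 yr⁻¹.
At the new steady state, source = k·M_new ⇒ M_new = 7560 / 4.941 = 1530 t N.
(Equivalently M_new = M × F_new/F_old = 1700 × 7560/8400.)

1530 t N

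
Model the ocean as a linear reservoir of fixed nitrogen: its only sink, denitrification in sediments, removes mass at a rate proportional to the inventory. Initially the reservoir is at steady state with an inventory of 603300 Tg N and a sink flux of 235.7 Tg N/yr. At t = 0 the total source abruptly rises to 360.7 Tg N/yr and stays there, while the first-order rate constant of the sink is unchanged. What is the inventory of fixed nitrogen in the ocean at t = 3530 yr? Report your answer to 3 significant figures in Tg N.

τ = M₀/F₀ = 603300/235.7 = 2560 yr; rate constant k = 1/τ.
New steady state M_∞ = F₁/k = F₁·τ = 360.7 × 2560 = 923250 Tg N.
M(t) = M_∞ + (M₀ − M_∞)·e^(−t/τ); t/τ = 3530/2560 = 1.379, so e^(−t/τ) = 0.2518.
M(t) = 923250 − 320000 × 0.2518 = 842690 Tg N.

843000 Tg N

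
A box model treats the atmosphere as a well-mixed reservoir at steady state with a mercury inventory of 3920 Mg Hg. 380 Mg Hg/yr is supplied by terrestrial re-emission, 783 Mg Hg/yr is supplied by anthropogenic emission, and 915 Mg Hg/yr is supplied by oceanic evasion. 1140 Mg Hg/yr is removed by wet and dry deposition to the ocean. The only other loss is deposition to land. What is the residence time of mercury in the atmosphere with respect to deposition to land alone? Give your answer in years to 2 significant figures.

At steady state ΣF_in = ΣF_out.
ΣF_in = 380 + 783 + 915 = 2078.0 Mg Hg/yr.
Deposition to land flux = ΣF_in − (1140) = 2078.0 − 1140 = 938.0 Mg Hg/yr.
τ = M / F = 3920 / 938.0 = 4.179 yr.

4.2 yr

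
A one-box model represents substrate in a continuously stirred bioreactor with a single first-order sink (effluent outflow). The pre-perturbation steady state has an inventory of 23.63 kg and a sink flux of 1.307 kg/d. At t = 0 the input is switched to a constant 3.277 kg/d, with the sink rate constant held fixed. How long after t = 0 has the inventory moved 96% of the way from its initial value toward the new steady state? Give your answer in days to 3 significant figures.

58.2 d

τ = M₀/F₀ = 23.63/1.307 = 18.08 d.
The remaining gap fraction is e^(−t/τ); 96% covered ⇒ e^(−t/τ) = 0.0400.
t = −τ ln(0.0400) = 18.08 × 3.219 = 58.20 d.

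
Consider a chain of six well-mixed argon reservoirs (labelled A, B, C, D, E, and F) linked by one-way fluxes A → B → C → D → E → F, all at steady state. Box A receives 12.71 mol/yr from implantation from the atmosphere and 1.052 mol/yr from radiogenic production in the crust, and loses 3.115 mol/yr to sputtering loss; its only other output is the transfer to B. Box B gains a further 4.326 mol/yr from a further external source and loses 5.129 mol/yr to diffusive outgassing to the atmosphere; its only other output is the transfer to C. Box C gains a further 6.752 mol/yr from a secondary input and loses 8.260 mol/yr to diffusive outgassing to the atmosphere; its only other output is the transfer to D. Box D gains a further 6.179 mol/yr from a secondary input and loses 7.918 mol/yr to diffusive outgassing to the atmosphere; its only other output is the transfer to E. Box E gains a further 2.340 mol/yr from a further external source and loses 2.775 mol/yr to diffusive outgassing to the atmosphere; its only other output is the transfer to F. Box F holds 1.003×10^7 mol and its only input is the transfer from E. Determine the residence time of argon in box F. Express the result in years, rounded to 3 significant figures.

1.63×10^6 yr

Box A: F(A→B) = (12.71 + 1.052) − 3.115 = 10.647 mol/yr.
Box B: F(B→C) = (10.647 + 4.326) − 5.129 = 9.8440 mol/yr.
Box C: F(C→D) = (9.8440 + 6.752) − 8.260 = 8.3360 mol/yr.
Box D: F(D→E) = (8.3360 + 6.179) − 7.918 = 6.5970 mol/yr.
Box E: F(E→F) = (6.5970 + 2.340) − 2.775 = 6.1620 mol/yr.
Box F throughput = its input = 6.1620 mol/yr; τ = 1.003×10^7 / 6.1620 = 1.628×10^6 yr.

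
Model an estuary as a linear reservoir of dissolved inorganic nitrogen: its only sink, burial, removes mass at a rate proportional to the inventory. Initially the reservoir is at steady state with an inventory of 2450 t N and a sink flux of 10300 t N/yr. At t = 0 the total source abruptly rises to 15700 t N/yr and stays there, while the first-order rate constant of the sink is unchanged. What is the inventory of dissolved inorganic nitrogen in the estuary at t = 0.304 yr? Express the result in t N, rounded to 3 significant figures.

The sink rate constant is k = F₀/M₀ = 10300/2450 = 4.204 yr⁻¹.
Solving dM/dt = F₁ − kM with M(0) = M₀ gives M(t) = F₁/k + (M₀ − F₁/k)·e^(−kt).
F₁/k = 15700/4.204 = 3734.5 t N; kt = 4.204 × 0.304 = 1.278, e^(−kt) = 0.2786.
M(0.304) = 3734.5 + (2450 − 3734.5) × 0.2786 = 3734.5 − 357.8 = 3376.6 t N.

3380 t N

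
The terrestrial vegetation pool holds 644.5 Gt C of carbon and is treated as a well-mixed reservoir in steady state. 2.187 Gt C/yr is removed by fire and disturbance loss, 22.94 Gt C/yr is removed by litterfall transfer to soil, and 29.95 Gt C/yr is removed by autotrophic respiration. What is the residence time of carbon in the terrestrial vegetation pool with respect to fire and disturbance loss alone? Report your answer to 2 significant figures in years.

290 yr

Residence time with respect to a single sink: τ = M / F_sink.
τ = 644.5 / 2.187 = 294.7 yr.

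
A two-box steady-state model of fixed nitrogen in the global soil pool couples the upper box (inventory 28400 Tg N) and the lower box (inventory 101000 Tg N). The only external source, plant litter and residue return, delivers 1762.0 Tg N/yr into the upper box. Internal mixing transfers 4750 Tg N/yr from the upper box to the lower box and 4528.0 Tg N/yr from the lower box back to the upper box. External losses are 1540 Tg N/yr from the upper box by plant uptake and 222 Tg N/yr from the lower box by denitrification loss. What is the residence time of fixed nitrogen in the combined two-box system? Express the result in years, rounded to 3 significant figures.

For the system as a whole, the A↔B exchange is internal and contributes nothing to the throughput; only the external sinks remove mass.
M_total = 28400 + 101000 = 129400 Tg N.
ΣF_external_out = 1540 + 222 = 1762.0 Tg N/yr.
τ = M_total / ΣF_ext = 129400 / 1762.0 = 73.44 yr.

73.4 yr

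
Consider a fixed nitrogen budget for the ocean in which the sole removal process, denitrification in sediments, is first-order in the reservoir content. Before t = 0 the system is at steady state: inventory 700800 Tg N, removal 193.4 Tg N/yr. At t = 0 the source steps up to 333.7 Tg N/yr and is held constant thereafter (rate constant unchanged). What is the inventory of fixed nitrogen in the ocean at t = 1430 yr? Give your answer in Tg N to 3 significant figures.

τ = M₀/F₀ = 700800/193.4 = 3624 yr; rate constant k = 1/τ.
New steady state M_∞ = F₁/k = F₁·τ = 333.7 × 3624 = 1.2092×10^6 Tg N.
M(t) = M_∞ + (M₀ − M_∞)·e^(−t/τ); t/τ = 1430/3624 = 0.3946, so e^(−t/τ) = 0.6739.
M(t) = 1.2092×10^6 − 508400 × 0.6739 = 866570 Tg N.

867000 Tg N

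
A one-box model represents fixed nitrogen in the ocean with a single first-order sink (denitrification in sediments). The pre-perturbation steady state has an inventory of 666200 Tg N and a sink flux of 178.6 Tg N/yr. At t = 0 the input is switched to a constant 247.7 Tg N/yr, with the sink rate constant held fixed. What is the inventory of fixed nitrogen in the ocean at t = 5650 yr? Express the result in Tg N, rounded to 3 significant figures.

867000 Tg N

The sink rate constant is k = F₀/M₀ = 178.6/666200 = 0.0002681 yr⁻¹.
Solving dM/dt = F₁ − kM with M(0) = M₀ gives M(t) = F₁/k + (M₀ − F₁/k)·e^(−kt).
F₁/k = 247.7/0.0002681 = 923950 Tg N; kt = 0.0002681 × 5650 = 1.515, e^(−kt) = 0.2199.
M(5650) = 923950 + (666200 − 923950) × 0.2199 = 923950 − 56670 = 867280 Tg N.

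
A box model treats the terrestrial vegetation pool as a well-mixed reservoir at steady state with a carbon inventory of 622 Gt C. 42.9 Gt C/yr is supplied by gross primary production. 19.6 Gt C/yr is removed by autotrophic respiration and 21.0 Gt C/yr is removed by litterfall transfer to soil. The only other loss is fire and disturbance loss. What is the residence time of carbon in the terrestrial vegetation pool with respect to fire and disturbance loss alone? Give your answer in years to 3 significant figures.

270 yr

At steady state ΣF_in = ΣF_out.
ΣF_in = 42.900 Gt C/yr.
Fire and disturbance loss flux = ΣF_in − (19.6 + 21.0) = 42.900 − 40.60 = 2.300 Gt C/yr.
τ = M / F = 622 / 2.300 = 270.4 yr.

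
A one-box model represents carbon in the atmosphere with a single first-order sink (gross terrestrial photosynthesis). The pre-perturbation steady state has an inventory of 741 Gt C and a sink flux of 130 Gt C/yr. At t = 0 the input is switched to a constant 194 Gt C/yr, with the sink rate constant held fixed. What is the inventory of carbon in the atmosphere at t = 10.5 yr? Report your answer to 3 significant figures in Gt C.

1050 Gt C

τ = M₀/F₀ = 741/130 = 5.700 yr; rate constant k = 1/τ.
New steady state M_∞ = F₁/k = F₁·τ = 194 × 5.700 = 1105.8 Gt C.
M(t) = M_∞ + (M₀ − M_∞)·e^(−t/τ); t/τ = 10.5/5.700 = 1.842, so e^(−t/τ) = 0.1585.
M(t) = 1105.8 − 364.8 × 0.1585 = 1048.0 Gt C.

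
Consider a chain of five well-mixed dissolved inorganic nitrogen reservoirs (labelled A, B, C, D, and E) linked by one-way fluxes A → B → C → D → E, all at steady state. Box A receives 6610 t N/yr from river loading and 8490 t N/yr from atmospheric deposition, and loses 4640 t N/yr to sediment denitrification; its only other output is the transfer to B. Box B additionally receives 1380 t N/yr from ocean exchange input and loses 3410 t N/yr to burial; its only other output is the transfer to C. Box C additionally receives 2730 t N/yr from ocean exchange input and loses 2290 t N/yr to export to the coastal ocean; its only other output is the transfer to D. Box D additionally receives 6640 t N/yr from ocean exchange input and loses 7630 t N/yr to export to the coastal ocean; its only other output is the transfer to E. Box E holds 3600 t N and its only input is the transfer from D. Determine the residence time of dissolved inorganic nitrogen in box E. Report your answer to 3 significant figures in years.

0.457 yr

Box A: F(A→B) = (6610 + 8490) − 4640 = 10460 t N/yr.
Box B: F(B→C) = (10460 + 1380) − 3410 = 8430.0 t N/yr.
Box C: F(C→D) = (8430.0 + 2730) − 2290 = 8870.0 t N/yr.
Box D: F(D→E) = (8870.0 + 6640) − 7630 = 7880.0 t N/yr.
Box E throughput = its input = 7880.0 t N/yr; τ = 3600 / 7880.0 = 0.4569 yr.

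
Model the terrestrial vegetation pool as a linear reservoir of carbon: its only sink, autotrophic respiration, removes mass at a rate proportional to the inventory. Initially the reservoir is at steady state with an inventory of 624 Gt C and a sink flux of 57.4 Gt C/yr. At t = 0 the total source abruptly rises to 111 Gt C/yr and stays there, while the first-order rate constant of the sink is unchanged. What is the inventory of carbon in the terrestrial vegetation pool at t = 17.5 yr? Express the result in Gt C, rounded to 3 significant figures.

τ = M₀/F₀ = 624/57.4 = 10.87 yr; rate constant k = 1/τ.
New steady state M_∞ = F₁/k = F₁·τ = 111 × 10.87 = 1206.7 Gt C.
M(t) = M_∞ + (M₀ − M_∞)·e^(−t/τ); t/τ = 17.5/10.87 = 1.610, so e^(−t/τ) = 0.1999.
M(t) = 1206.7 − 582.7 × 0.1999 = 1090.2 Gt C.

1090 Gt C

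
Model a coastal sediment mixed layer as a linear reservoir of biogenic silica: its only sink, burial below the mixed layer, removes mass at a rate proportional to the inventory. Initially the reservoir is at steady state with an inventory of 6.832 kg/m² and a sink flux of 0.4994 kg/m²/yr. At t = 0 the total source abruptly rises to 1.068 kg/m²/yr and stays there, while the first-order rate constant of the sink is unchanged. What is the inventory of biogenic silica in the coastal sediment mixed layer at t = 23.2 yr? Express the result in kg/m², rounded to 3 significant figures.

13.2 kg/m²

Residence time τ = M₀/F₀ = 13.68 yr. The eventual steady state is M_∞ = M₀·(F₁/F₀) = 6.832 × 1.068/0.4994 = 14.611 kg/m².
The anomaly ΔM(t) = M(t) − M_∞ decays as ΔM₀·e^(−t/τ) with ΔM₀ = 6.832 − 14.611 = −7.779 kg/m².
At t = 23.2 yr, e^(−t/τ) = e^(−1.696) = 0.1834, so ΔM = −1.427 kg/m² and M = 14.611 − 1.427 = 13.184 kg/m².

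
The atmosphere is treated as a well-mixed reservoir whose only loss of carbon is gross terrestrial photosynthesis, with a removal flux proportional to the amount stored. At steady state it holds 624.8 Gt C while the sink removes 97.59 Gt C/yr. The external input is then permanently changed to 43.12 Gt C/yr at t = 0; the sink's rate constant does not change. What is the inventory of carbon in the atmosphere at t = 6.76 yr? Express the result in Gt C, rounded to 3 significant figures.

The sink rate constant is k = F₀/M₀ = 97.59/624.8 = 0.1562 yr⁻¹.
Solving dM/dt = F₁ − kM with M(0) = M₀ gives M(t) = F₁/k + (M₀ − F₁/k)·e^(−kt).
F₁/k = 43.12/0.1562 = 276.07 Gt C; kt = 0.1562 × 6.76 = 1.056, e^(−kt) = 0.3479.
M(6.76) = 276.07 + (624.8 − 276.07) × 0.3479 = 276.07 + 121.3 = 397.39 Gt C.

397 Gt C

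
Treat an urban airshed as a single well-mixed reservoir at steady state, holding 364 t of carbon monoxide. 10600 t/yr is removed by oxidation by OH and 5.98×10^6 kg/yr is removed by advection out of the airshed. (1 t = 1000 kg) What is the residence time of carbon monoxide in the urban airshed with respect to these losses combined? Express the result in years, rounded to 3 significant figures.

0.0220 yr

Convert the advection out of the airshed flux: 5.98×10^6 kg/yr = 5980 t/yr.
Total removal = 10600 + 5980 = 16580 t/yr.
τ = M / ΣF_out = 364 / 16580 = 0.02195 yr.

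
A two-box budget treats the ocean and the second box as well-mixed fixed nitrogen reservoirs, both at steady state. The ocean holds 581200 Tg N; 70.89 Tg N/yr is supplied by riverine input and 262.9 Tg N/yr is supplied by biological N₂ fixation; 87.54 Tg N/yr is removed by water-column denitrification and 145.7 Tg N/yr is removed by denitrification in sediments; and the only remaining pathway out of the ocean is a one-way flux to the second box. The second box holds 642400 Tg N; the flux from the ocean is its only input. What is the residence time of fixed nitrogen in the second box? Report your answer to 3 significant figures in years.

Balance the ocean: ΣF_in = 70.89 + 262.9 = 333.79 Tg N/yr.
Flux to the second box = ΣF_in − (87.54 + 145.7) = 100.55 Tg N/yr.
At steady state the output of the second box equals its input, 100.55 Tg N/yr.
τ = M / F = 642400 / 100.55 = 6389 yr.

6390 yr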